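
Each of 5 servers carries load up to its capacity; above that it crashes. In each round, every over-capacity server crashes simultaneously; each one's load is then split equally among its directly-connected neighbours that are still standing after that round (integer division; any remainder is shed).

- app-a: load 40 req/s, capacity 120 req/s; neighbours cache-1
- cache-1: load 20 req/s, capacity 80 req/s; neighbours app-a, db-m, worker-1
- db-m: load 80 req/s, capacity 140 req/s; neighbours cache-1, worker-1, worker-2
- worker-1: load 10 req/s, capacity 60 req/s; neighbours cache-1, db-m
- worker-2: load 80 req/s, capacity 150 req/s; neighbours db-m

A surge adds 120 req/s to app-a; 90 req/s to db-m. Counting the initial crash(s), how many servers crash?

4

Round 1 — app-a at 160 > 120; db-m at 170 > 140. app-a, db-m crash.
  app-a sheds 160 req/s to cache-1: 160 each.
    cache-1: 20+160 = 180 > 80
  db-m sheds 170 req/s to cache-1, worker-1, worker-2: 56 each (2 lost).
    cache-1: 180+56 = 236 > 80
    worker-1: 10+56 = 66 > 60
    worker-2: 80+56 = 136 ≤ 150
Round 2 — cache-1, worker-1 crash.
  cache-1 sheds 236 req/s: no online neighbours, lost.
  worker-1 sheds 66 req/s: no online neighbours, lost.
No further crashes.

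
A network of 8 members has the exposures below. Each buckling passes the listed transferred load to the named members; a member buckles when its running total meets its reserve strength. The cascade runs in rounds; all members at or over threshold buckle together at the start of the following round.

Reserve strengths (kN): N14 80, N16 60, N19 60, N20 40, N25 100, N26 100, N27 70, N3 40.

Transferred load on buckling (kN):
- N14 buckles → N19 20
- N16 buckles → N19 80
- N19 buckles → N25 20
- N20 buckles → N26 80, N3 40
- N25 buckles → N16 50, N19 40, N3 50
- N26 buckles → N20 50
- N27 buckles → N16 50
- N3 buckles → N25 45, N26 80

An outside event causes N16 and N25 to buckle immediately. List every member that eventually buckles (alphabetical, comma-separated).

N16, N19, N25, N3

Round 1 — N16, N25 buckle (initial).
  N19: +80+40 → 120 ≥ 60
  N3: +50 → 50 ≥ 40
Round 2 — N19, N3 buckle.
  N26: +80 → 80 < 100
No further bucklings.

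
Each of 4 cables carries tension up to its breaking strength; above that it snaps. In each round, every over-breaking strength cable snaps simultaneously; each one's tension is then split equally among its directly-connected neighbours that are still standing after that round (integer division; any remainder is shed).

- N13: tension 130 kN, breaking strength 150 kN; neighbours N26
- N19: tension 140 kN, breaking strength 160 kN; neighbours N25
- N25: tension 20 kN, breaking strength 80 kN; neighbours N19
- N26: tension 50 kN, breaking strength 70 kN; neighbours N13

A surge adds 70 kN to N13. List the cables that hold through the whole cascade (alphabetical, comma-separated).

N19, N25

Round 1 — N13 at 200 > 150. N13 snaps.
  N13 sheds 200 kN to N26: 200 each.
    N26: 50+200 = 250 > 70
Round 2 — N26 snaps.
  N26 sheds 250 kN: no online neighbours, lost.
No further breaks.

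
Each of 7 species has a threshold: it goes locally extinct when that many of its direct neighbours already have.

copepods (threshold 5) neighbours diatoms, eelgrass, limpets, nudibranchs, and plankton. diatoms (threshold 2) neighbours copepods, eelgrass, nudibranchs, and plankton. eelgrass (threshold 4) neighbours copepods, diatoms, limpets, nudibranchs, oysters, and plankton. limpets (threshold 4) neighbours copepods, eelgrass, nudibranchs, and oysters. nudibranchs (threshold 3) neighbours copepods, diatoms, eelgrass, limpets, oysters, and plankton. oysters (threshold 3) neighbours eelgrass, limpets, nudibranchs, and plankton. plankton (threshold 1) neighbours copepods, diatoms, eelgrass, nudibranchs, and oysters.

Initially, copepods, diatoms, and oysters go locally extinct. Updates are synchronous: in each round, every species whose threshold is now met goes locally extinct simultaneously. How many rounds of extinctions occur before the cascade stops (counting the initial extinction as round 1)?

4

Round 1 — copepods, diatoms, oysters go locally extinct (initial).
Round 2 — checking thresholds:
  eelgrass: 3 of 6 neighbours < 4, not yet.
  limpets: 2 of 4 neighbours < 4, not yet.
  nudibranchs: 3 of 6 neighbours ≥ 3, goes locally extinct.
  plankton: 3 of 5 neighbours ≥ 1, goes locally extinct.
Round 3 — checking thresholds:
  eelgrass: 5 of 6 neighbours ≥ 4, goes locally extinct.
  limpets: 3 of 4 neighbours < 4, not yet.
Round 4 — checking thresholds:
  limpets: 4 of 4 neighbours ≥ 4, goes locally extinct.
Round 5 — no new extinctions; cascade stops.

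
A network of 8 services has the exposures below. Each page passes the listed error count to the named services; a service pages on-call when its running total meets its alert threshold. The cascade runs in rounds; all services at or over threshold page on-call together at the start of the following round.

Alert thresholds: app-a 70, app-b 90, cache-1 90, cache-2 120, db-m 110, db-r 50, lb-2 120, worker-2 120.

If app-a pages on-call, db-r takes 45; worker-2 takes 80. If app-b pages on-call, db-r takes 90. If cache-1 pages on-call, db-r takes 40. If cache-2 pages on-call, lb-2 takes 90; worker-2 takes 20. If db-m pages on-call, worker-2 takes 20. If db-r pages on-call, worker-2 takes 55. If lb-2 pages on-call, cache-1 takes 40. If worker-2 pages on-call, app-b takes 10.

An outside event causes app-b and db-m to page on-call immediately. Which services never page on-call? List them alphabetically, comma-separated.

Round 1 — app-b, db-m page on-call (initial).
  db-r: +90 → 90 ≥ 50
  worker-2: +20 → 20 < 120
Round 2 — db-r pages on-call.
  worker-2: +55 → 75 < 120
No further pages.

app-a, cache-1, cache-2, lb-2, worker-2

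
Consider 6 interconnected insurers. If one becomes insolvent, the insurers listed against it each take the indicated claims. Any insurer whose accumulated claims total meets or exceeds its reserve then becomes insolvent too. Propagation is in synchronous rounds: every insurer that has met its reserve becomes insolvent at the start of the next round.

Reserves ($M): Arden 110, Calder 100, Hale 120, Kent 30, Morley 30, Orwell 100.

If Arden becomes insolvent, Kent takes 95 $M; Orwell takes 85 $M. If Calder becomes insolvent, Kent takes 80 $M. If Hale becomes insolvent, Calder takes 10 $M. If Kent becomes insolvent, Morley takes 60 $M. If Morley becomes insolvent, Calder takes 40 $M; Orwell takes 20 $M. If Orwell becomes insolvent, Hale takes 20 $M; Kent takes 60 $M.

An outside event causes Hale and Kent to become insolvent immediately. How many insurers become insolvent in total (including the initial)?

Round 1 — Hale, Kent become insolvent (initial).
  Calder: +10 → 10 < 100
  Morley: +60 → 60 ≥ 30
Round 2 — Morley becomes insolvent.
  Calder: +40 → 50 < 100
  Orwell: +20 → 20 < 100
No further insolvencies.

3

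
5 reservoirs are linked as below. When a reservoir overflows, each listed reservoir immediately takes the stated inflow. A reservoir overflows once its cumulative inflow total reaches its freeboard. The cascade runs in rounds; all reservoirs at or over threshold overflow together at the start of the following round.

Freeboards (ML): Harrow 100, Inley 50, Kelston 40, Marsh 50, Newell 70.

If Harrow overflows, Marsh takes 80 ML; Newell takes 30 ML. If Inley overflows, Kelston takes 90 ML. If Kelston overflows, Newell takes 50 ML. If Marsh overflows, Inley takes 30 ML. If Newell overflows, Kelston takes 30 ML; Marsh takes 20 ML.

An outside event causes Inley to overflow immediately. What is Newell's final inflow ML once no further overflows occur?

Round 1 — Inley overflows (initial).
  Kelston: +90 → 90 ≥ 40
Round 2 — Kelston overflows.
  Newell: +50 → 50 < 70
No further overflows.

50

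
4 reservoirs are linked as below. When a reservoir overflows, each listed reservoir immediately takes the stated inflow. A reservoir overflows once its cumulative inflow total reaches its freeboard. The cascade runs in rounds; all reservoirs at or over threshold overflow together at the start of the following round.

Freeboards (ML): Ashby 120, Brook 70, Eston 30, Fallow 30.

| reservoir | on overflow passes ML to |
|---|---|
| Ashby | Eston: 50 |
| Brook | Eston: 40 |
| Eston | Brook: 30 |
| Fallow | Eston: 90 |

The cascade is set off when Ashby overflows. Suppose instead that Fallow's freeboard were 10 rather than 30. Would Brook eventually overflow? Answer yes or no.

With Fallow's freeboard at 10:
Round 1 — Ashby overflows (initial).
  Eston: +50 → 50 ≥ 30
Round 2 — Eston overflows.
  Brook: +30 → 30 < 70
No further overflows.

no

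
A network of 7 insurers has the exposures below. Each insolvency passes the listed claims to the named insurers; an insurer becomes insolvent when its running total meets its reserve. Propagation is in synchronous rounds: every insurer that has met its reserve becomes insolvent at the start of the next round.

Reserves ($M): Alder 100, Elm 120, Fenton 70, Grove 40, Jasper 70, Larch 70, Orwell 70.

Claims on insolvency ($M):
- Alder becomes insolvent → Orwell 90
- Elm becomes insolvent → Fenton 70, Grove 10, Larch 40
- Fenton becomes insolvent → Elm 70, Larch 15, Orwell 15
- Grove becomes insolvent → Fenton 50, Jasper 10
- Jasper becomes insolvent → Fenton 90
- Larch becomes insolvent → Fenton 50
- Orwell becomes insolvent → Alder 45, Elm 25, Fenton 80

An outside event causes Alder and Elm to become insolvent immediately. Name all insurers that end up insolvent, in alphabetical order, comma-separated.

Alder, Elm, Fenton, Orwell

Round 1 — Alder, Elm become insolvent (initial).
  Fenton: +70 → 70 ≥ 70
  Grove: +10 → 10 < 40
  Larch: +40 → 40 < 70
  Orwell: +90 → 90 ≥ 70
Round 2 — Fenton, Orwell become insolvent.
  Larch: +15 → 55 < 70
No further insolvencies.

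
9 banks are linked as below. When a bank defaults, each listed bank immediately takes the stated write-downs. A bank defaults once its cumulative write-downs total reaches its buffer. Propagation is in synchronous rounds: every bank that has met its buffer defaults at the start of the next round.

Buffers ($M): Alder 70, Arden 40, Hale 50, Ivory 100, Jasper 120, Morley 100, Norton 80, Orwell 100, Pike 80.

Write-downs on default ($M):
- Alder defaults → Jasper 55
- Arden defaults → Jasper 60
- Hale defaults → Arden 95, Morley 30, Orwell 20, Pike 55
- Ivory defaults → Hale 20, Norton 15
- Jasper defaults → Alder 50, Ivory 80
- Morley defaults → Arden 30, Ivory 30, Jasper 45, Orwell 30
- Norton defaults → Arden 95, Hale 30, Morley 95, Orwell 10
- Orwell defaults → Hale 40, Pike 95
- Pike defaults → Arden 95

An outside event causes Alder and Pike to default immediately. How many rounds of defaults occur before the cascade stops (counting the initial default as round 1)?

2

Round 1 — Alder, Pike default (initial).
  Arden: +95 → 95 ≥ 40
  Jasper: +55 → 55 < 120
Round 2 — Arden defaults.
  Jasper: +60 → 115 < 120
No further defaults.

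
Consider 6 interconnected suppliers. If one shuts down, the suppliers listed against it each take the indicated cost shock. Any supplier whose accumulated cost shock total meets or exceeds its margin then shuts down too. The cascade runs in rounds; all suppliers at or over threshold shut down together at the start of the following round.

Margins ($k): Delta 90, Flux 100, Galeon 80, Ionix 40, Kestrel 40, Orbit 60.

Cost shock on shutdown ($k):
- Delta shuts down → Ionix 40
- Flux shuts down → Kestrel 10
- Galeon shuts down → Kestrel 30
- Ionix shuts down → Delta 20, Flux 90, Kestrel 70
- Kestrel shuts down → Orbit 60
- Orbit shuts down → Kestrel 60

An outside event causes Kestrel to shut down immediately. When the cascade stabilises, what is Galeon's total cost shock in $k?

0

Round 1 — Kestrel shuts down (initial).
  Orbit: +60 → 60 ≥ 60
Round 2 — Orbit shuts down.
No further shutdowns.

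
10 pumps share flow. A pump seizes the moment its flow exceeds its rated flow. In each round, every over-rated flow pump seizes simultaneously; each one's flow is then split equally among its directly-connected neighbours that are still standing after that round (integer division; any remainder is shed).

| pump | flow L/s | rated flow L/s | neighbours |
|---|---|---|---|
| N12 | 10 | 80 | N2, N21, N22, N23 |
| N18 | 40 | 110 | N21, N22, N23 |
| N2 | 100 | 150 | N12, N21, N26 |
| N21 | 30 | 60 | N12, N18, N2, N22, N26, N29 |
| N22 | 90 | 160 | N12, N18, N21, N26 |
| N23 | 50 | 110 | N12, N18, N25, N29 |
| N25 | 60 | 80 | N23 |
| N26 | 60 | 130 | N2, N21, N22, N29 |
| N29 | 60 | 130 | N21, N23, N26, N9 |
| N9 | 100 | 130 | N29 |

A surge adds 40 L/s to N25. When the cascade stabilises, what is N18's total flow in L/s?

Round 1 — N25 at 100 > 80. N25 seizes.
  N25 sheds 100 L/s to N23: 100 each.
    N23: 50+100 = 150 > 110
Round 2 — N23 seizes.
  N23 sheds 150 L/s to N12, N18, N29: 50 each.
    N12: 10+50 = 60 ≤ 80
    N18: 40+50 = 90 ≤ 110
    N29: 60+50 = 110 ≤ 130
No further seizures.

90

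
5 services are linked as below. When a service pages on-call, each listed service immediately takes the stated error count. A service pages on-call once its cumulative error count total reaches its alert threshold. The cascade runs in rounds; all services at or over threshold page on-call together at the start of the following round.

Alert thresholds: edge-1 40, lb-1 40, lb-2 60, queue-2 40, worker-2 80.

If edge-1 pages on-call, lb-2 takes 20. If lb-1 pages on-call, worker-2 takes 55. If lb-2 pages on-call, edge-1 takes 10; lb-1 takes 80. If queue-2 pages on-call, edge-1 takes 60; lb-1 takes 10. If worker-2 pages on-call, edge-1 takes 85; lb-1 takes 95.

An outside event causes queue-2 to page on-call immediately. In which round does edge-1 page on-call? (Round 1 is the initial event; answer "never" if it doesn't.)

2

Round 1 — queue-2 pages on-call (initial).
  edge-1: +60 → 60 ≥ 40
  lb-1: +10 → 10 < 40
Round 2 — edge-1 pages on-call.
  lb-2: +20 → 20 < 60
No further pages.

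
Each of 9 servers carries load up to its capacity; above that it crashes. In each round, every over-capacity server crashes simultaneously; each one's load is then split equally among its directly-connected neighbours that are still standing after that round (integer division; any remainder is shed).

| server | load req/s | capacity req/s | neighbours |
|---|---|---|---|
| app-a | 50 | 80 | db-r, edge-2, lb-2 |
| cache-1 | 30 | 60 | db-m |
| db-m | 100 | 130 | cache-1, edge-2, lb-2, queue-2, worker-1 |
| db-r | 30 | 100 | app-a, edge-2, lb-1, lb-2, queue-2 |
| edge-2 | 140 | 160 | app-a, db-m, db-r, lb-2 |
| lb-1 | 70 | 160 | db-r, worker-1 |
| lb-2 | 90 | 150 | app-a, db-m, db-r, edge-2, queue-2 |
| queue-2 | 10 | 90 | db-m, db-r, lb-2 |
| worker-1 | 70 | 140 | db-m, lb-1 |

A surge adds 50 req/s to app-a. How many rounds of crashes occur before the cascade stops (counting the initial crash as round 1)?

4

Round 1 — app-a at 100 > 80. app-a crashes.
  app-a sheds 100 req/s to db-r, edge-2, lb-2: 33 each (1 lost).
    db-r: 30+33 = 63 ≤ 100
    edge-2: 140+33 = 173 > 160
    lb-2: 90+33 = 123 ≤ 150
Round 2 — edge-2 crashes.
  edge-2 sheds 173 req/s to db-m, db-r, lb-2: 57 each (2 lost).
    db-m: 100+57 = 157 > 130
    db-r: 63+57 = 120 > 100
    lb-2: 123+57 = 180 > 150
Round 3 — db-m, db-r, lb-2 crash.
  db-m sheds 157 req/s to cache-1, queue-2, worker-1: 52 each (1 lost).
    cache-1: 30+52 = 82 > 60
    queue-2: 10+52 = 62 ≤ 90
    worker-1: 70+52 = 122 ≤ 140
  db-r sheds 120 req/s to lb-1, queue-2: 60 each.
    lb-1: 70+60 = 130 ≤ 160
    queue-2: 62+60 = 122 > 90
  lb-2 sheds 180 req/s to queue-2: 180 each.
    queue-2: 122+180 = 302 > 90
Round 4 — cache-1, queue-2 crash.
  cache-1 sheds 82 req/s: no online neighbours, lost.
  queue-2 sheds 302 req/s: no online neighbours, lost.
No further crashes.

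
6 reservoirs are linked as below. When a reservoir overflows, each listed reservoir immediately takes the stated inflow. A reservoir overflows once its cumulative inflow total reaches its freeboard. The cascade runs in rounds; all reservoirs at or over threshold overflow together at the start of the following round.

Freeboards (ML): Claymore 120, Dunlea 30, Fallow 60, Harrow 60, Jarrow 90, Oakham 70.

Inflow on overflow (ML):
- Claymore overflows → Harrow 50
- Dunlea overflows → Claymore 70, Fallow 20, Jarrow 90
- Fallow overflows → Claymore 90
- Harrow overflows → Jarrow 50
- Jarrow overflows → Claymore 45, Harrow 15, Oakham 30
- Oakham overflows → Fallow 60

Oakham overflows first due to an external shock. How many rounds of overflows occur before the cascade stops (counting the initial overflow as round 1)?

Round 1 — Oakham overflows (initial).
  Fallow: +60 → 60 ≥ 60
Round 2 — Fallow overflows.
  Claymore: +90 → 90 < 120
No further overflows.

2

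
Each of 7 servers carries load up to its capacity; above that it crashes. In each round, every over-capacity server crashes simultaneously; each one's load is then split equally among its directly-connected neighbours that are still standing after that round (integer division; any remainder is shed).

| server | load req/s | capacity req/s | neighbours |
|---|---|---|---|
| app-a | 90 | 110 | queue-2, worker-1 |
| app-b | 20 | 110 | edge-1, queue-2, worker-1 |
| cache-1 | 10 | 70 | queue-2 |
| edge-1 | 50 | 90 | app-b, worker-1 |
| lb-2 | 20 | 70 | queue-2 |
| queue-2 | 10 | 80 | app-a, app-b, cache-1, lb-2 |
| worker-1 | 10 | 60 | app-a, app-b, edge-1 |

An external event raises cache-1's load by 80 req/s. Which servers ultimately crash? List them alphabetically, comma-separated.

app-a, app-b, cache-1, edge-1, queue-2, worker-1

Round 1 — cache-1 at 90 > 70. cache-1 crashes.
  cache-1 sheds 90 req/s to queue-2: 90 each.
    queue-2: 10+90 = 100 > 80
Round 2 — queue-2 crashes.
  queue-2 sheds 100 req/s to app-a, app-b, lb-2: 33 each (1 lost).
    app-a: 90+33 = 123 > 110
    app-b: 20+33 = 53 ≤ 110
    lb-2: 20+33 = 53 ≤ 70
Round 3 — app-a crashes.
  app-a sheds 123 req/s to worker-1: 123 each.
    worker-1: 10+123 = 133 > 60
Round 4 — worker-1 crashes.
  worker-1 sheds 133 req/s to app-b, edge-1: 66 each (1 lost).
    app-b: 53+66 = 119 > 110
    edge-1: 50+66 = 116 > 90
Round 5 — app-b, edge-1 crash.
  app-b sheds 119 req/s: no online neighbours, lost.
  edge-1 sheds 116 req/s: no online neighbours, lost.
No further crashes.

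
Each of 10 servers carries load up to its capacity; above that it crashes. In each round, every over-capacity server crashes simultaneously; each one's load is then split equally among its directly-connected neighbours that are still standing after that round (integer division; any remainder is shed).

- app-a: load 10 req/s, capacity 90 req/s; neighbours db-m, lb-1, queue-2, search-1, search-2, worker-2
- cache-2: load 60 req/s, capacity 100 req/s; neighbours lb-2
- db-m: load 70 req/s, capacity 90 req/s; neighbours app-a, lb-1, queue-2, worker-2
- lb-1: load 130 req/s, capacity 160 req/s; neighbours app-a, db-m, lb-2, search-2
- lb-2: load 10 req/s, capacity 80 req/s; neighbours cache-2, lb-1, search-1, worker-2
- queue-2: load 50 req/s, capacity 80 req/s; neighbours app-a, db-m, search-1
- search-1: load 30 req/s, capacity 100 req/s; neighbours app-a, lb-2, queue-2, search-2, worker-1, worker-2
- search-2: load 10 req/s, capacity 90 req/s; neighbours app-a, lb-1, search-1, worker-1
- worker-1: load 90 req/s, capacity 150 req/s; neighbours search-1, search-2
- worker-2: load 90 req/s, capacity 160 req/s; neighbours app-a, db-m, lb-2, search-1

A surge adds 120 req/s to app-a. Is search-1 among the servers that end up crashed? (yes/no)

yes

Round 1 — app-a at 130 > 90. app-a crashes.
  app-a sheds 130 req/s to db-m, lb-1, queue-2, search-1, search-2, worker-2: 21 each (4 lost).
    db-m: 70+21 = 91 > 90
    lb-1: 130+21 = 151 ≤ 160
    queue-2: 50+21 = 71 ≤ 80
    search-1: 30+21 = 51 ≤ 100
    search-2: 10+21 = 31 ≤ 90
    worker-2: 90+21 = 111 ≤ 160
Round 2 — db-m crashes.
  db-m sheds 91 req/s to lb-1, queue-2, worker-2: 30 each (1 lost).
    lb-1: 151+30 = 181 > 160
    queue-2: 71+30 = 101 > 80
    worker-2: 111+30 = 141 ≤ 160
Round 3 — lb-1, queue-2 crash.
  lb-1 sheds 181 req/s to lb-2, search-2: 90 each (1 lost).
    lb-2: 10+90 = 100 > 80
    search-2: 31+90 = 121 > 90
  queue-2 sheds 101 req/s to search-1: 101 each.
    search-1: 51+101 = 152 > 100
Round 4 — lb-2, search-1, search-2 crash.
  lb-2 sheds 100 req/s to cache-2, worker-2: 50 each.
    cache-2: 60+50 = 110 > 100
    worker-2: 141+50 = 191 > 160
  search-1 sheds 152 req/s to worker-1, worker-2: 76 each.
    worker-1: 90+76 = 166 > 150
    worker-2: 191+76 = 267 > 160
  search-2 sheds 121 req/s to worker-1: 121 each.
    worker-1: 166+121 = 287 > 150
Round 5 — cache-2, worker-1, worker-2 crash.
  cache-2 sheds 110 req/s: no online neighbours, lost.
  worker-1 sheds 287 req/s: no online neighbours, lost.
  worker-2 sheds 267 req/s: no online neighbours, lost.
No further crashes.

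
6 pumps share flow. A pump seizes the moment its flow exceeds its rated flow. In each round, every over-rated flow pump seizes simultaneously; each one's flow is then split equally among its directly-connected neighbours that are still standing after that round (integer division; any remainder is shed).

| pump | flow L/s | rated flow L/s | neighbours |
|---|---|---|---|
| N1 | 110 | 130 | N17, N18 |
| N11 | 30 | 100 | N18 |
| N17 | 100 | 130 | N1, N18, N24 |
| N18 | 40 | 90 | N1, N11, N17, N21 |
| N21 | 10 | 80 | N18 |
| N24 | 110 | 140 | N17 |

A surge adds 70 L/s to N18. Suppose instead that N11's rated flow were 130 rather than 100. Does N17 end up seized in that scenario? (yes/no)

yes

With N11's rated flow at 130:
Round 1 — N18 at 110 > 90. N18 seizes.
  N18 sheds 110 L/s to N1, N11, N17, N21: 27 each (2 lost).
    N1: 110+27 = 137 > 130
    N11: 30+27 = 57 ≤ 130
    N17: 100+27 = 127 ≤ 130
    N21: 10+27 = 37 ≤ 80
Round 2 — N1 seizes.
  N1 sheds 137 L/s to N17: 137 each.
    N17: 127+137 = 264 > 130
Round 3 — N17 seizes.
  N17 sheds 264 L/s to N24: 264 each.
    N24: 110+264 = 374 > 140
Round 4 — N24 seizes.
  N24 sheds 374 L/s: no online neighbours, lost.
No further seizures.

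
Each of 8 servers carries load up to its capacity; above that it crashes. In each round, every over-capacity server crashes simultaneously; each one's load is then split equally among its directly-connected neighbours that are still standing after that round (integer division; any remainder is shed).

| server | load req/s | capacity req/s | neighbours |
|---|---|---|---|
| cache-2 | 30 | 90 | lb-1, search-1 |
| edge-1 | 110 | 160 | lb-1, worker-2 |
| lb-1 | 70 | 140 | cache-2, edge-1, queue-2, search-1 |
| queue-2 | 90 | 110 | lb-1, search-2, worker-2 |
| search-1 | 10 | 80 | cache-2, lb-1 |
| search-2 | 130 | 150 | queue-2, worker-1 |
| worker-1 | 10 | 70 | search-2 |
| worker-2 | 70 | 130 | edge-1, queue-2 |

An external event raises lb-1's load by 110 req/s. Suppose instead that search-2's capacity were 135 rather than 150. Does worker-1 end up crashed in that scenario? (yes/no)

yes

With search-2's capacity at 135:
Round 1 — lb-1 at 180 > 140. lb-1 crashes.
  lb-1 sheds 180 req/s to cache-2, edge-1, queue-2, search-1: 45 each.
    cache-2: 30+45 = 75 ≤ 90
    edge-1: 110+45 = 155 ≤ 160
    queue-2: 90+45 = 135 > 110
    search-1: 10+45 = 55 ≤ 80
Round 2 — queue-2 crashes.
  queue-2 sheds 135 req/s to search-2, worker-2: 67 each (1 lost).
    search-2: 130+67 = 197 > 135
    worker-2: 70+67 = 137 > 130
Round 3 — search-2, worker-2 crash.
  search-2 sheds 197 req/s to worker-1: 197 each.
    worker-1: 10+197 = 207 > 70
  worker-2 sheds 137 req/s to edge-1: 137 each.
    edge-1: 155+137 = 292 > 160
Round 4 — edge-1, worker-1 crash.
  edge-1 sheds 292 req/s: no online neighbours, lost.
  worker-1 sheds 207 req/s: no online neighbours, lost.
No further crashes.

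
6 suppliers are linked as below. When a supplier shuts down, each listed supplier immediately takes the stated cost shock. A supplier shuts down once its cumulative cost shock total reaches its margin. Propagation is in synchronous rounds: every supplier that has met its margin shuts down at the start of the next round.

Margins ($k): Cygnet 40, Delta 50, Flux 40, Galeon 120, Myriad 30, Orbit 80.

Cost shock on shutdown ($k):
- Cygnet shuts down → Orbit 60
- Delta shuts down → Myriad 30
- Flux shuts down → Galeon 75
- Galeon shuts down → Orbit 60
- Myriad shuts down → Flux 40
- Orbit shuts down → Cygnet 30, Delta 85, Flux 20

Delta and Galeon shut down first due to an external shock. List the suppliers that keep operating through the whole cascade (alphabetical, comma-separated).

Cygnet, Orbit

Round 1 — Delta, Galeon shut down (initial).
  Myriad: +30 → 30 ≥ 30
  Orbit: +60 → 60 < 80
Round 2 — Myriad shuts down.
  Flux: +40 → 40 ≥ 40
Round 3 — Flux shuts down.
No further shutdowns.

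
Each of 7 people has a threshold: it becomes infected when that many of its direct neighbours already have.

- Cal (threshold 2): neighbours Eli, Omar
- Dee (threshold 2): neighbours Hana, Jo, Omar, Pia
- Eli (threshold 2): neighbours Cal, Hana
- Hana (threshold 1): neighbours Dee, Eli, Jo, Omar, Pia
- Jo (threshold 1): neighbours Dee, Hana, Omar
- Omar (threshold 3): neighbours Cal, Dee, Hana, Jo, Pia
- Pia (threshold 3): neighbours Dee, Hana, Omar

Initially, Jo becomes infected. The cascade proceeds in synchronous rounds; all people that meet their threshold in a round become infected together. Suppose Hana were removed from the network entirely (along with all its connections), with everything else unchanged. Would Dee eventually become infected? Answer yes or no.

With Hana removed:
Round 1 — Jo becomes infected (initial).
Round 2 — no new infections; cascade stops.

no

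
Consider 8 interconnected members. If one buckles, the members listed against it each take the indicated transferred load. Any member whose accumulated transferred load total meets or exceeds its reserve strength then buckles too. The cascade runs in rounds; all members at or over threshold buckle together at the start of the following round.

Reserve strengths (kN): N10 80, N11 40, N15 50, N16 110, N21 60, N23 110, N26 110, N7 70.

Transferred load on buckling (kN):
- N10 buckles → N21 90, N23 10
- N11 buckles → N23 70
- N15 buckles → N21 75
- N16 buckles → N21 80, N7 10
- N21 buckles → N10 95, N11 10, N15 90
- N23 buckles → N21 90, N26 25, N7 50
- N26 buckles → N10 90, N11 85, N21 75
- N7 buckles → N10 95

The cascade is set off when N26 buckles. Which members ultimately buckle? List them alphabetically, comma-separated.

N10, N11, N15, N21, N26

Round 1 — N26 buckles (initial).
  N10: +90 → 90 ≥ 80
  N11: +85 → 85 ≥ 40
  N21: +75 → 75 ≥ 60
Round 2 — N10, N11, N21 buckle.
  N15: +90 → 90 ≥ 50
  N23: +10+70 → 80 < 110
Round 3 — N15 buckles.
No further bucklings.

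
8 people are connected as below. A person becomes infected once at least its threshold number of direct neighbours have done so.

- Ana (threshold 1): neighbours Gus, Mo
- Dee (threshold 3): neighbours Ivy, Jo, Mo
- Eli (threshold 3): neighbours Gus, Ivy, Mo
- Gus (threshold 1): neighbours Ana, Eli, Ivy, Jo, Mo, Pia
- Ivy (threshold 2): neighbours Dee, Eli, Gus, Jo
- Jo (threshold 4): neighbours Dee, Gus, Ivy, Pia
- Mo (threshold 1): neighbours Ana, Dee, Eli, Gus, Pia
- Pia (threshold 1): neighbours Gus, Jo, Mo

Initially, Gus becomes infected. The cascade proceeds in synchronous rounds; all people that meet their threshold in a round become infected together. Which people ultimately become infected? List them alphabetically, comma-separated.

Round 1 — Gus becomes infected (initial).
Round 2 — checking thresholds:
  Ana: 1 of 2 neighbours ≥ 1, becomes infected.
  Eli: 1 of 3 neighbours < 3, below threshold.
  Ivy: 1 of 4 neighbours < 2, below threshold.
  Jo: 1 of 4 neighbours < 4, below threshold.
  Mo: 1 of 5 neighbours ≥ 1, becomes infected.
  Pia: 1 of 3 neighbours ≥ 1, becomes infected.
Round 3 — no new infections; cascade stops.

Ana, Gus, Mo, Pia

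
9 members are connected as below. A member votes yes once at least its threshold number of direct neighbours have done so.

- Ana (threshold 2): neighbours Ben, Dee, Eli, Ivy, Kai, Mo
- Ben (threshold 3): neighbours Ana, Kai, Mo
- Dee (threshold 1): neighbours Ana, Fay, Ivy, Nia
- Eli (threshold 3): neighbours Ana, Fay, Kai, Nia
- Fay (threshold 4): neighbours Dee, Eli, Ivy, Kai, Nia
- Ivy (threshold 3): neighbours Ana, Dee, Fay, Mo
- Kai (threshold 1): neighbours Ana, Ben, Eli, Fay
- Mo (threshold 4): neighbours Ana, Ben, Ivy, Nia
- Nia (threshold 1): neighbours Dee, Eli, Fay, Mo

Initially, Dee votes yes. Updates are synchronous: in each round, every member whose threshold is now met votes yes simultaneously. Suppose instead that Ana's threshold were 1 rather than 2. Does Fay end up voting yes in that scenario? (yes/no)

With Ana's threshold at 1:
Round 1 — Dee votes yes (initial).
Round 2 — checking thresholds:
  Ana: 1 of 6 neighbours ≥ 1, votes yes.
  Fay: 1 of 5 neighbours < 4, holds.
  Ivy: 1 of 4 neighbours < 3, holds.
  Nia: 1 of 4 neighbours ≥ 1, votes yes.
Round 3 — checking thresholds:
  Ben: 1 of 3 neighbours < 3, holds.
  Eli: 2 of 4 neighbours < 3, holds.
  Fay: 2 of 5 neighbours < 4, holds.
  Ivy: 2 of 4 neighbours < 3, holds.
  Kai: 1 of 4 neighbours ≥ 1, votes yes.
  Mo: 2 of 4 neighbours < 4, holds.
Round 4 — checking thresholds:
  Ben: 2 of 3 neighbours < 3, holds.
  Eli: 3 of 4 neighbours ≥ 3, votes yes.
  Fay: 3 of 5 neighbours < 4, holds.
  Ivy: 2 of 4 neighbours < 3, holds.
  Mo: 2 of 4 neighbours < 4, holds.
Round 5 — checking thresholds:
  Ben: 2 of 3 neighbours < 3, holds.
  Fay: 4 of 5 neighbours ≥ 4, votes yes.
  Ivy: 2 of 4 neighbours < 3, holds.
  Mo: 2 of 4 neighbours < 4, holds.
Round 6 — checking thresholds:
  Ben: 2 of 3 neighbours < 3, holds.
  Ivy: 3 of 4 neighbours ≥ 3, votes yes.
  Mo: 2 of 4 neighbours < 4, holds.
Round 7 — no new yes votes; cascade stops.

yes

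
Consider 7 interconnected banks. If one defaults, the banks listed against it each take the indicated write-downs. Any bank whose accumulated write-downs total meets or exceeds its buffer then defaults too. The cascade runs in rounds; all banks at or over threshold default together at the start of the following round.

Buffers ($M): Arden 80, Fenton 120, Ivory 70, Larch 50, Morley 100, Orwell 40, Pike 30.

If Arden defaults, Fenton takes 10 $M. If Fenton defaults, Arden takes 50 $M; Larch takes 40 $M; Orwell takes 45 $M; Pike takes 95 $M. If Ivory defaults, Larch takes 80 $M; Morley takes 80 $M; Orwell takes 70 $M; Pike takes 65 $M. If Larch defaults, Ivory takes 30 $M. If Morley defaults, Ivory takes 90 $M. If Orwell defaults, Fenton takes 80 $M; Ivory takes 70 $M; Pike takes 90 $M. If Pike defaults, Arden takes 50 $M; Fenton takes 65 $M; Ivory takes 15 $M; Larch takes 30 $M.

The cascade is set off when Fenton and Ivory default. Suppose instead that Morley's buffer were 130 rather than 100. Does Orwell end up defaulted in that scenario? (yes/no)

With Morley's buffer at 130:
Round 1 — Fenton, Ivory default (initial).
  Arden: +50 → 50 < 80
  Larch: +40+80 → 120 ≥ 50
  Morley: +80 → 80 < 130
  Orwell: +45+70 → 115 ≥ 40
  Pike: +95+65 → 160 ≥ 30
Round 2 — Larch, Orwell, Pike default.
  Arden: +50 → 100 ≥ 80
Round 3 — Arden defaults.
No further defaults.

yes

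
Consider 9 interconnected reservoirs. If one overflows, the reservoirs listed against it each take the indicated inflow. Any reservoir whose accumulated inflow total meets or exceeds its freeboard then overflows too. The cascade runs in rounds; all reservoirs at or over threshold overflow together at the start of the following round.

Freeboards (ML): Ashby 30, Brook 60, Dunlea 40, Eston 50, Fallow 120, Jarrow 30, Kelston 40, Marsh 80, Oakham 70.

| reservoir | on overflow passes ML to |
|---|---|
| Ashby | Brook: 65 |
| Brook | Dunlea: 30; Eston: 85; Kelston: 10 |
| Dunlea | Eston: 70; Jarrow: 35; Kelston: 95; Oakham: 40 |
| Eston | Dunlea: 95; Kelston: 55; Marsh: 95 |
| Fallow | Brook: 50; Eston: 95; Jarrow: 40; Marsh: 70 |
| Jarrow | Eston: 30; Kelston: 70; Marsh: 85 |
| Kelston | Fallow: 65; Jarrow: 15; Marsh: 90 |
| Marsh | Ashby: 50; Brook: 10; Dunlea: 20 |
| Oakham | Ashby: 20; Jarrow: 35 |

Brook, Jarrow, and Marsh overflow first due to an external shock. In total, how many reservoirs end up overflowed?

Round 1 — Brook, Jarrow, Marsh overflow (initial).
  Ashby: +50 → 50 ≥ 30
  Dunlea: +30+20 → 50 ≥ 40
  Eston: +85+30 → 115 ≥ 50
  Kelston: +10+70 → 80 ≥ 40
Round 2 — Ashby, Dunlea, Eston, Kelston overflow.
  Fallow: +65 → 65 < 120
  Oakham: +40 → 40 < 70
No further overflows.

7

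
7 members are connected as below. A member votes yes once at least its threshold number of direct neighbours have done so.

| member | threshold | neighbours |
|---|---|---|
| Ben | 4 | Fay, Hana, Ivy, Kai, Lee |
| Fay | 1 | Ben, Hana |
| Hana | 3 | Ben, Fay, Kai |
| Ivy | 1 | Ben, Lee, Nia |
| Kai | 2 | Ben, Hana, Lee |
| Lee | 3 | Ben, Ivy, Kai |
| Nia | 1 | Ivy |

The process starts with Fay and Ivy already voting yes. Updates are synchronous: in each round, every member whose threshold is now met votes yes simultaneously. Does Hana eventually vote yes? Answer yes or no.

Round 1 — Fay, Ivy vote yes (initial).
Round 2 — checking thresholds:
  Ben: 2 of 5 neighbours < 4, holds.
  Hana: 1 of 3 neighbours < 3, holds.
  Lee: 1 of 3 neighbours < 3, holds.
  Nia: 1 of 1 neighbours ≥ 1, votes yes.
Round 3 — no new yes votes; cascade stops.

no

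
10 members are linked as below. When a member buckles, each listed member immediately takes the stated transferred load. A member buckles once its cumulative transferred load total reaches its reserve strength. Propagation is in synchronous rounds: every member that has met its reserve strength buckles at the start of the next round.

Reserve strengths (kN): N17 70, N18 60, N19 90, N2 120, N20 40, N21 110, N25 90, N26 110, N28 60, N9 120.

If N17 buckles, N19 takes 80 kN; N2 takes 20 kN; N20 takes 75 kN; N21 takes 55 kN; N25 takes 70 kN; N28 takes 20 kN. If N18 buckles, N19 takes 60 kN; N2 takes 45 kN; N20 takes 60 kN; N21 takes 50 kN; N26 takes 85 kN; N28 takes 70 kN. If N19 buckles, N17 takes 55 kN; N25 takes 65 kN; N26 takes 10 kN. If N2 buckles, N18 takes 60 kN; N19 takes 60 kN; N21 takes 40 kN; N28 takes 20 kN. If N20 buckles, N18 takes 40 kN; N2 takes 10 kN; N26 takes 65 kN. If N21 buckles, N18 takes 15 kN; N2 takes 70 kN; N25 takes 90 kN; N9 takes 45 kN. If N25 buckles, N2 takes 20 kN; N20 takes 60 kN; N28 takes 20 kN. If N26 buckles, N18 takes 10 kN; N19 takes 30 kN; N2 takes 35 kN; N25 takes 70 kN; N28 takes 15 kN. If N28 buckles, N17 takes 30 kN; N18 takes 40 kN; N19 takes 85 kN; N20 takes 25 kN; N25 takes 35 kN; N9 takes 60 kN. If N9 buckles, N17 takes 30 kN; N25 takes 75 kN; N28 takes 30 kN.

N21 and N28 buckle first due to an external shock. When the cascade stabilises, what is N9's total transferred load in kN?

Round 1 — N21, N28 buckle (initial).
  N17: +30 → 30 < 70
  N18: +15+40 → 55 < 60
  N19: +85 → 85 < 90
  N2: +70 → 70 < 120
  N20: +25 → 25 < 40
  N25: +90+35 → 125 ≥ 90
  N9: +45+60 → 105 < 120
Round 2 — N25 buckles.
  N2: +20 → 90 < 120
  N20: +60 → 85 ≥ 40
Round 3 — N20 buckles.
  N18: +40 → 95 ≥ 60
  N2: +10 → 100 < 120
  N26: +65 → 65 < 110
Round 4 — N18 buckles.
  N19: +60 → 145 ≥ 90
  N2: +45 → 145 ≥ 120
  N26: +85 → 150 ≥ 110
Round 5 — N19, N2, N26 buckle.
  N17: +55 → 85 ≥ 70
Round 6 — N17 buckles.
No further bucklings.

105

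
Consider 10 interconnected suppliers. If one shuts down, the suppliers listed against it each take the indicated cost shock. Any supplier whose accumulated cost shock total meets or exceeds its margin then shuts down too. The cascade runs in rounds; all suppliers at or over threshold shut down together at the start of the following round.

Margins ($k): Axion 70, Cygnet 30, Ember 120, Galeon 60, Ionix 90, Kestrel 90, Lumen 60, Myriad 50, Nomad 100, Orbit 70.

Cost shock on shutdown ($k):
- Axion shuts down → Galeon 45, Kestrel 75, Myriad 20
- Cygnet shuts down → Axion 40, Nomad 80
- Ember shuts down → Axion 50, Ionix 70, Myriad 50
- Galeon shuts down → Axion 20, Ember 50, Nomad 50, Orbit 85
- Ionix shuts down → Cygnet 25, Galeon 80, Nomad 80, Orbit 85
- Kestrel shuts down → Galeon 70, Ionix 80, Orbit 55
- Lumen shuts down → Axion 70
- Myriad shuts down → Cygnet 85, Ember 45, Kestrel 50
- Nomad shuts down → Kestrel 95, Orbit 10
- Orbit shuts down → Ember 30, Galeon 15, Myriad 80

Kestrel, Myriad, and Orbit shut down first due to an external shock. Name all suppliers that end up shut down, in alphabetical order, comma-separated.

Round 1 — Kestrel, Myriad, Orbit shut down (initial).
  Cygnet: +85 → 85 ≥ 30
  Ember: +45+30 → 75 < 120
  Galeon: +70+15 → 85 ≥ 60
  Ionix: +80 → 80 < 90
Round 2 — Cygnet, Galeon shut down.
  Axion: +40+20 → 60 < 70
  Ember: +50 → 125 ≥ 120
  Nomad: +80+50 → 130 ≥ 100
Round 3 — Ember, Nomad shut down.
  Axion: +50 → 110 ≥ 70
  Ionix: +70 → 150 ≥ 90
Round 4 — Axion, Ionix shut down.
No further shutdowns.

Axion, Cygnet, Ember, Galeon, Ionix, Kestrel, Myriad, Nomad, Orbit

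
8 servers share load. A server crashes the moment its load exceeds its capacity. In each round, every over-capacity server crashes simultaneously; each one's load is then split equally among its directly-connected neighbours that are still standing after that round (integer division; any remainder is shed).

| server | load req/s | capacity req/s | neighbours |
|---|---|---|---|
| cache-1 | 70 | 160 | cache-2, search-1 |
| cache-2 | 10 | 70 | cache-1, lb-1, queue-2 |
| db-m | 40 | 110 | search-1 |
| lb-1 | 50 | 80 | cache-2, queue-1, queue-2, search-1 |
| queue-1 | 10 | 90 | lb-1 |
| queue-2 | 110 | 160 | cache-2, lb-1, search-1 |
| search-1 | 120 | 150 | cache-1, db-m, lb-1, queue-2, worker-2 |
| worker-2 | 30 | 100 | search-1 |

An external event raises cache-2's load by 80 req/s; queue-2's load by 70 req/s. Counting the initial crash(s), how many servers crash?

Round 1 — cache-2 at 90 > 70; queue-2 at 180 > 160. cache-2, queue-2 crash.
  cache-2 sheds 90 req/s to cache-1, lb-1: 45 each.
    cache-1: 70+45 = 115 ≤ 160
    lb-1: 50+45 = 95 > 80
  queue-2 sheds 180 req/s to lb-1, search-1: 90 each.
    lb-1: 95+90 = 185 > 80
    search-1: 120+90 = 210 > 150
Round 2 — lb-1, search-1 crash.
  lb-1 sheds 185 req/s to queue-1: 185 each.
    queue-1: 10+185 = 195 > 90
  search-1 sheds 210 req/s to cache-1, db-m, worker-2: 70 each.
    cache-1: 115+70 = 185 > 160
    db-m: 40+70 = 110 ≤ 110
    worker-2: 30+70 = 100 ≤ 100
Round 3 — cache-1, queue-1 crash.
  cache-1 sheds 185 req/s: no online neighbours, lost.
  queue-1 sheds 195 req/s: no online neighbours, lost.
No further crashes.

6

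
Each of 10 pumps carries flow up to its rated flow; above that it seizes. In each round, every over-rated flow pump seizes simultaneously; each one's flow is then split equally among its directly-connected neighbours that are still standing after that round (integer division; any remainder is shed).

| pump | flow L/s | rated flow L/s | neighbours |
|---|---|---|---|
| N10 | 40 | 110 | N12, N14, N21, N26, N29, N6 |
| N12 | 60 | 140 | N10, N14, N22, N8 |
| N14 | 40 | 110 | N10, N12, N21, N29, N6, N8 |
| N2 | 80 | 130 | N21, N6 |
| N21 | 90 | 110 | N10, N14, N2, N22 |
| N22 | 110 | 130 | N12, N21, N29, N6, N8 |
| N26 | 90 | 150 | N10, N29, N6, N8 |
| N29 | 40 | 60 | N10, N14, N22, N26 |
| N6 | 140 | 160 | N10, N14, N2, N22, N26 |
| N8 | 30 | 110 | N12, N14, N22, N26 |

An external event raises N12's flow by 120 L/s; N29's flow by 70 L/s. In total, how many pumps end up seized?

Round 1 — N12 at 180 > 140; N29 at 110 > 60. N12, N29 seize.
  N12 sheds 180 L/s to N10, N14, N22, N8: 45 each.
    N10: 40+45 = 85 ≤ 110
    N14: 40+45 = 85 ≤ 110
    N22: 110+45 = 155 > 130
    N8: 30+45 = 75 ≤ 110
  N29 sheds 110 L/s to N10, N14, N22, N26: 27 each (2 lost).
    N10: 85+27 = 112 > 110
    N14: 85+27 = 112 > 110
    N22: 155+27 = 182 > 130
    N26: 90+27 = 117 ≤ 150
Round 2 — N10, N14, N22 seize.
  N10 sheds 112 L/s to N21, N26, N6: 37 each (1 lost).
    N21: 90+37 = 127 > 110
    N26: 117+37 = 154 > 150
    N6: 140+37 = 177 > 160
  N14 sheds 112 L/s to N21, N6, N8: 37 each (1 lost).
    N21: 127+37 = 164 > 110
    N6: 177+37 = 214 > 160
    N8: 75+37 = 112 > 110
  N22 sheds 182 L/s to N21, N6, N8: 60 each (2 lost).
    N21: 164+60 = 224 > 110
    N6: 214+60 = 274 > 160
    N8: 112+60 = 172 > 110
Round 3 — N21, N26, N6, N8 seize.
  N21 sheds 224 L/s to N2: 224 each.
    N2: 80+224 = 304 > 130
  N26 sheds 154 L/s: no online neighbours, lost.
  N6 sheds 274 L/s to N2: 274 each.
    N2: 304+274 = 578 > 130
  N8 sheds 172 L/s: no online neighbours, lost.
Round 4 — N2 seizes.
  N2 sheds 578 L/s: no online neighbours, lost.
No further seizures.

10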